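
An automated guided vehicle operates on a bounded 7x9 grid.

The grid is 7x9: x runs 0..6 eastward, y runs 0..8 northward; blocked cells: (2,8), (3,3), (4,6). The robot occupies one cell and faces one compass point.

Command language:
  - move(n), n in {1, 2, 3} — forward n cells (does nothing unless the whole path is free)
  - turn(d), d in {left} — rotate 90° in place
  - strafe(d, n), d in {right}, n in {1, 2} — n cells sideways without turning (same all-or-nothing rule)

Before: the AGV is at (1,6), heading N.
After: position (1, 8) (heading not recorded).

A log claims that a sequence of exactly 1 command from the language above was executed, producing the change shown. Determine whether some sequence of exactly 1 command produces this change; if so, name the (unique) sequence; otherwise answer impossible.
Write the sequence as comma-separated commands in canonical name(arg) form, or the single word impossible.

move(2)

from: at (1,6), heading N
t=1 move(2) ⇒ at (1,8), heading N
all 6 alternatives checked — unique.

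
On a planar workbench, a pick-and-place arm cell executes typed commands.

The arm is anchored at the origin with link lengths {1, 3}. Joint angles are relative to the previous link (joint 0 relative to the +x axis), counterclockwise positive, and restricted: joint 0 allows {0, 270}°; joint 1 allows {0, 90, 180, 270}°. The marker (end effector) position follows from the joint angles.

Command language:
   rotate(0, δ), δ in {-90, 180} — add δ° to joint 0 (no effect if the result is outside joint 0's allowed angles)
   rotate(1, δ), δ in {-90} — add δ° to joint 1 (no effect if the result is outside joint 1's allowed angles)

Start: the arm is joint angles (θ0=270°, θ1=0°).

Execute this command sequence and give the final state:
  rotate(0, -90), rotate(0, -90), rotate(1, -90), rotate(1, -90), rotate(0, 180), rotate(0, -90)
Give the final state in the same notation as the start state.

begin: joint angles (θ0=270°, θ1=0°)
[1] after rotate(0, -90): joint angles (θ0=270°, θ1=0°)
[2] after rotate(0, -90): joint angles (θ0=270°, θ1=0°)
[3] after rotate(1, -90): joint angles (θ0=270°, θ1=270°)
[4] after rotate(1, -90): joint angles (θ0=270°, θ1=180°)
[5] after rotate(0, 180): joint angles (θ0=270°, θ1=180°)
[6] after rotate(0, -90): joint angles (θ0=270°, θ1=180°)

joint angles (θ0=270°, θ1=180°)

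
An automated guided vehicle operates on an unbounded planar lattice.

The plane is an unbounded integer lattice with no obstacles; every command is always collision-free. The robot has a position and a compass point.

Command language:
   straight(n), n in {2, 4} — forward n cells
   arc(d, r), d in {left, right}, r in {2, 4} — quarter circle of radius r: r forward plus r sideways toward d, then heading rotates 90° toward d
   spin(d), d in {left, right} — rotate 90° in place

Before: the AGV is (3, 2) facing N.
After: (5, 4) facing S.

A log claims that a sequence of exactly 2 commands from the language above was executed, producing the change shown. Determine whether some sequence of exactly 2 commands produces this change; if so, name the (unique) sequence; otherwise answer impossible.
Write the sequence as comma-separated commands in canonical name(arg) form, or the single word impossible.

arc(right, 2), spin(right)

key: cell and facing (now S) both changed — the 2 commands mix motion and turning
start: (3, 2) facing N
[1] after arc(right, 2): (5, 4) facing E
[2] after spin(right): (5, 4) facing S
all 64 alternatives checked — unique.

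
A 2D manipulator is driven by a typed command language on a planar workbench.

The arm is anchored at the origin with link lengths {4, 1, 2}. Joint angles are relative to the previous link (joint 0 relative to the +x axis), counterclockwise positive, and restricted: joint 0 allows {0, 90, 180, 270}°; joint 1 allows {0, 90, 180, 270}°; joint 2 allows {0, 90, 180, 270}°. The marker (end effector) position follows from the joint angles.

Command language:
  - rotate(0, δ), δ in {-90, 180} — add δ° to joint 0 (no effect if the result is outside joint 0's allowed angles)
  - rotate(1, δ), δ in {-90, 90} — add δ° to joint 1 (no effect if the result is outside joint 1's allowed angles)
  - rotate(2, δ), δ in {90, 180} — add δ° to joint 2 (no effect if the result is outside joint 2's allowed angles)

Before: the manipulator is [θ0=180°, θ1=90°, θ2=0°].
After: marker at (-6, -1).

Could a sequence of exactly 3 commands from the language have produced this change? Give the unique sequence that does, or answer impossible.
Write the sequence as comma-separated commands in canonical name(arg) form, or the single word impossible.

rotate(2, 90), rotate(2, 90), rotate(2, 90)

start: [θ0=180°, θ1=90°, θ2=0°]
1. rotate(2, 90) → [θ0=180°, θ1=90°, θ2=90°]
2. rotate(2, 90) → [θ0=180°, θ1=90°, θ2=180°]
3. rotate(2, 90) → [θ0=180°, θ1=90°, θ2=270°]
no other 3-command option fits: unique.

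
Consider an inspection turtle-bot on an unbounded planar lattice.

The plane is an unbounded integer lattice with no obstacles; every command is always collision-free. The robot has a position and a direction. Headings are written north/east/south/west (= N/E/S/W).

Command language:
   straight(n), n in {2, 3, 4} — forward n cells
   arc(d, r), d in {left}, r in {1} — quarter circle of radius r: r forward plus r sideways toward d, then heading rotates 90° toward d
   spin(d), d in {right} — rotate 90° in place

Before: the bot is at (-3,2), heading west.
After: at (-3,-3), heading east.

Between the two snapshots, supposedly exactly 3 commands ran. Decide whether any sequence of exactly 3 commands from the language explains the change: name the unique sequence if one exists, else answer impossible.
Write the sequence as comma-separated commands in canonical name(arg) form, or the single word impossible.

key: position moved to (-3,-3) AND the heading swung to E — translation plus rotation needed
begin: at (-3,2), heading west
[1] after arc(left, 1): at (-4,1), heading south
[2] after straight(3): at (-4,-2), heading south
[3] after arc(left, 1): at (-3,-3), heading east
all 125 alternatives checked — unique.

arc(left, 1), straight(3), arc(left, 1)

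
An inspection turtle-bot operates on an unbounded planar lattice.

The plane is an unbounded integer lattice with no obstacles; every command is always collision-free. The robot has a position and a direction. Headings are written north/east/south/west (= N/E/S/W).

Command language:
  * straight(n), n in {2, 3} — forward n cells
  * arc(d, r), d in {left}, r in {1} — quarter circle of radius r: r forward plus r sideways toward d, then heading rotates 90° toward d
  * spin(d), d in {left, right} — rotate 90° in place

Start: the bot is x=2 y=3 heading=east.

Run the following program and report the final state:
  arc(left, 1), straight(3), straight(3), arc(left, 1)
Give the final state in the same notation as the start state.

x=2 y=11 heading=west

start: x=2 y=3 heading=east
t=1 arc(left, 1) ⇒ x=3 y=4 heading=north
t=2 straight(3) ⇒ x=3 y=7 heading=north
t=3 straight(3) ⇒ x=3 y=10 heading=north
t=4 arc(left, 1) ⇒ x=2 y=11 heading=west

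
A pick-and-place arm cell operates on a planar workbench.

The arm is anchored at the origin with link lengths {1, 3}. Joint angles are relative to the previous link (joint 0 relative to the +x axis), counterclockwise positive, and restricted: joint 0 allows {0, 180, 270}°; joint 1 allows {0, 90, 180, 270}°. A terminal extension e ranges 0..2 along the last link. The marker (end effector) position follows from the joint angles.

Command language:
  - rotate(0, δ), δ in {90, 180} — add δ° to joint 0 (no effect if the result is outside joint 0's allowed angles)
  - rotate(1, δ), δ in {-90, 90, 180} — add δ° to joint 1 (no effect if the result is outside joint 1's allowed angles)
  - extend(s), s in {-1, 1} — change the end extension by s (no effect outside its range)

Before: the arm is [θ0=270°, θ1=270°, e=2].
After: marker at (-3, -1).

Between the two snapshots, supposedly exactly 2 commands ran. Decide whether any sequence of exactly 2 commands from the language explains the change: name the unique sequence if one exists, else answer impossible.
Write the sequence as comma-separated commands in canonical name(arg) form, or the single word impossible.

t0: [θ0=270°, θ1=270°, e=2]
step 1 (extend(-1)): [θ0=270°, θ1=270°, e=1]
step 2 (extend(-1)): [θ0=270°, θ1=270°, e=0]
all 49 alternatives checked — unique.

extend(-1), extend(-1)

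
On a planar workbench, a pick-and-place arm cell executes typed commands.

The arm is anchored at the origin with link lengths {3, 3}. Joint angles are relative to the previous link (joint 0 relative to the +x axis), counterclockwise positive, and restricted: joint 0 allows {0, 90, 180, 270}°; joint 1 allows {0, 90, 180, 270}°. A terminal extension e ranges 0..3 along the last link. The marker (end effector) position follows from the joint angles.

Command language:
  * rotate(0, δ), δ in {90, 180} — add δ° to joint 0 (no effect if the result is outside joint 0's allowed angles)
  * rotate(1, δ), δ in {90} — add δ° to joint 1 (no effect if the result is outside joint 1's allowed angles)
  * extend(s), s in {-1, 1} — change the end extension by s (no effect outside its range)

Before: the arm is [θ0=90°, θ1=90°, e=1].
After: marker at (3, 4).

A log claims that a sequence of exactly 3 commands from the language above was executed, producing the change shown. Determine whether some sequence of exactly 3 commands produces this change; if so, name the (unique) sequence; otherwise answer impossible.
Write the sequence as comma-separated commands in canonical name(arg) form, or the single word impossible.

from: [θ0=90°, θ1=90°, e=1]
1. rotate(0, 90) → [θ0=180°, θ1=90°, e=1]
2. rotate(0, 90) → [θ0=270°, θ1=90°, e=1]
3. rotate(0, 90) → [θ0=0°, θ1=90°, e=1]
all 125 alternatives checked — unique.

rotate(0, 90), rotate(0, 90), rotate(0, 90)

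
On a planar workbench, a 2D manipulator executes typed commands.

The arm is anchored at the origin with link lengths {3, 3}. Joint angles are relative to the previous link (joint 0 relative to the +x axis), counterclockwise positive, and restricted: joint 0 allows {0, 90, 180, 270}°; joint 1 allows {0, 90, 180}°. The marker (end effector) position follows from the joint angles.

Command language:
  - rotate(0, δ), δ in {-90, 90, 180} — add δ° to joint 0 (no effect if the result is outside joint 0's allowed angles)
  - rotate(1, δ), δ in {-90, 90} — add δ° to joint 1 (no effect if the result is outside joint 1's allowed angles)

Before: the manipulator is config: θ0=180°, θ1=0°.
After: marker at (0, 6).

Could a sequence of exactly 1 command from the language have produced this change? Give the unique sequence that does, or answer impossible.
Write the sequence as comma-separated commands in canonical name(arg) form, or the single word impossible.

rotate(0, -90)

initial: config: θ0=180°, θ1=0°
t=1 rotate(0, -90) ⇒ config: θ0=90°, θ1=0°
no rival 1-sequence matches.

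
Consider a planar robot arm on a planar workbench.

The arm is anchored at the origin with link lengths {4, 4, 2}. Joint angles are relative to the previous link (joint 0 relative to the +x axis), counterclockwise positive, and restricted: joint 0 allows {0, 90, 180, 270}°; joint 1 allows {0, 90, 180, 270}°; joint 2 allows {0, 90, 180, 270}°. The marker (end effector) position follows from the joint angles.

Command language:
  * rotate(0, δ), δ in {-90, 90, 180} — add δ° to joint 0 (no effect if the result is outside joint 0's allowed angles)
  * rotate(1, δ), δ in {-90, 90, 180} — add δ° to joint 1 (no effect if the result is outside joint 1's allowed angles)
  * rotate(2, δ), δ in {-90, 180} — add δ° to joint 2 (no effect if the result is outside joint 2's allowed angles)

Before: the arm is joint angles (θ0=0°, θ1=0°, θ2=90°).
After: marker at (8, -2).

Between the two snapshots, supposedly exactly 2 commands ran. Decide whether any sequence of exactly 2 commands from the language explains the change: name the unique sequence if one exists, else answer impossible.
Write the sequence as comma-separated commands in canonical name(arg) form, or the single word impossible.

from: joint angles (θ0=0°, θ1=0°, θ2=90°)
[1] after rotate(2, -90): joint angles (θ0=0°, θ1=0°, θ2=0°)
[2] after rotate(2, -90): joint angles (θ0=0°, θ1=0°, θ2=270°)
no other 2-command option fits: unique.

rotate(2, -90), rotate(2, -90)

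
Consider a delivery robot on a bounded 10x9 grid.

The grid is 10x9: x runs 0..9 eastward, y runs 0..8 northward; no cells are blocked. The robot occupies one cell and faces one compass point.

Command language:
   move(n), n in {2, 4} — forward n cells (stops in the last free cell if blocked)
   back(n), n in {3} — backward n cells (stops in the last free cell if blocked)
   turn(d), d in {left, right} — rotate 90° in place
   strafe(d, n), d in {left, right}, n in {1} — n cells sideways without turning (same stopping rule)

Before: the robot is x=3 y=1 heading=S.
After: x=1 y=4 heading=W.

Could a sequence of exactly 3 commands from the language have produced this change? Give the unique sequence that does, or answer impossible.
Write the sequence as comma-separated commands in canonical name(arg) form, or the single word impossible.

key: position moved to (1,4) AND the heading swung to W — translation plus rotation needed
initial: x=3 y=1 heading=S
[1] after back(3): x=3 y=4 heading=S
[2] after turn(right): x=3 y=4 heading=W
[3] after move(2): x=1 y=4 heading=W
no other 3-command option fits: unique.

back(3), turn(right), move(2)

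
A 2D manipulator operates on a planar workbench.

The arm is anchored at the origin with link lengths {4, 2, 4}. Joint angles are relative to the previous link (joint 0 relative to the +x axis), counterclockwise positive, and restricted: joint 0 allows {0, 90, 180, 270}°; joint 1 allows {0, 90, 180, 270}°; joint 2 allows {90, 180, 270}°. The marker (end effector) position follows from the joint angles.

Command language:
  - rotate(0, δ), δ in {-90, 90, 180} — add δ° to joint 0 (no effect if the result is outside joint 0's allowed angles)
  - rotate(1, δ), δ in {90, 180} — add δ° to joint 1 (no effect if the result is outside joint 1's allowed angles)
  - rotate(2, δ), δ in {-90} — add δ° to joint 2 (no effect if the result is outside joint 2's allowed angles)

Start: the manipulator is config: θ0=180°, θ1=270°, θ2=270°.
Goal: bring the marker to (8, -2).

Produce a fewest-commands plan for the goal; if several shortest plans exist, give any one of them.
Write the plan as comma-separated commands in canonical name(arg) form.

rotate(0, 180), rotate(2, -90), rotate(2, -90)

t0: config: θ0=180°, θ1=270°, θ2=270°
1. rotate(0, 180) → config: θ0=0°, θ1=270°, θ2=270°
2. rotate(2, -90) → config: θ0=0°, θ1=270°, θ2=180°
3. rotate(2, -90) → config: θ0=0°, θ1=270°, θ2=90°
nothing shorter than 3 reaches the goal.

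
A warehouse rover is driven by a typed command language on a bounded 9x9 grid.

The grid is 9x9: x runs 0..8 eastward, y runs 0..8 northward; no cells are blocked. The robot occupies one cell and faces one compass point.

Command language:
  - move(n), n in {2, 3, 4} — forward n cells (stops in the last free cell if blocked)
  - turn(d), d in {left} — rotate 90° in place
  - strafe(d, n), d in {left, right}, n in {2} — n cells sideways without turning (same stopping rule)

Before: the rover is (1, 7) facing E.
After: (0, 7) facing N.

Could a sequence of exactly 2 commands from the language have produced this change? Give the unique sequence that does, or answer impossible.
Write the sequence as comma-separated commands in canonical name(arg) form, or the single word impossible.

turn(left), strafe(left, 2)

key: position moved to (0,7) AND the heading swung to N — translation plus rotation needed
start: (1, 7) facing E
t=1 turn(left) ⇒ (1, 7) facing N
t=2 strafe(left, 2) ⇒ (0, 7) facing N
uniquely the one of 36 2-step routes that fits.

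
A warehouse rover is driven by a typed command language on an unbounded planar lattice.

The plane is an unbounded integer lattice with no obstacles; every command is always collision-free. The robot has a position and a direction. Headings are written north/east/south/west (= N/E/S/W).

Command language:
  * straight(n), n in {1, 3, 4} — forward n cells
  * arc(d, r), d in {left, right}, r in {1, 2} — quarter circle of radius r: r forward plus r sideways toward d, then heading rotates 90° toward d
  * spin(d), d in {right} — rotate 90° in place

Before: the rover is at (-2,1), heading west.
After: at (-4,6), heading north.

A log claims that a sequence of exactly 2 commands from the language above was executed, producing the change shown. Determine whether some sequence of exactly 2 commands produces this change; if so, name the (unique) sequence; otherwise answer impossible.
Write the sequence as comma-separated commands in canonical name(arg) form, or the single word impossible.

arc(right, 2), straight(3)

key: position moved to (-4,6) AND the heading swung to N — translation plus rotation needed
begin: at (-2,1), heading west
t=1 arc(right, 2) ⇒ at (-4,3), heading north
t=2 straight(3) ⇒ at (-4,6), heading north
no other 2-command option fits: unique.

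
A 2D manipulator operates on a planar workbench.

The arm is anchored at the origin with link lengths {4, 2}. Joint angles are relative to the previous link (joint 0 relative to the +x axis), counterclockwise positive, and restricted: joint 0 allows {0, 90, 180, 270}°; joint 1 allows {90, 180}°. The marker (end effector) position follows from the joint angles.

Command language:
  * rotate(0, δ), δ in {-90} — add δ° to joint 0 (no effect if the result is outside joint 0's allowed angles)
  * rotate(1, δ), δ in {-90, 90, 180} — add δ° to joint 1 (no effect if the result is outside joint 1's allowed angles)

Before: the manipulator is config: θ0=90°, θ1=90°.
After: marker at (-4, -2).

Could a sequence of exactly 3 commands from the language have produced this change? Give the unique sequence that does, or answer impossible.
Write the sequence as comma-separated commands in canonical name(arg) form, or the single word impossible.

rotate(0, -90), rotate(0, -90), rotate(0, -90)

begin: config: θ0=90°, θ1=90°
1. rotate(0, -90) → config: θ0=0°, θ1=90°
2. rotate(0, -90) → config: θ0=270°, θ1=90°
3. rotate(0, -90) → config: θ0=180°, θ1=90°
no other 3-command option fits: unique.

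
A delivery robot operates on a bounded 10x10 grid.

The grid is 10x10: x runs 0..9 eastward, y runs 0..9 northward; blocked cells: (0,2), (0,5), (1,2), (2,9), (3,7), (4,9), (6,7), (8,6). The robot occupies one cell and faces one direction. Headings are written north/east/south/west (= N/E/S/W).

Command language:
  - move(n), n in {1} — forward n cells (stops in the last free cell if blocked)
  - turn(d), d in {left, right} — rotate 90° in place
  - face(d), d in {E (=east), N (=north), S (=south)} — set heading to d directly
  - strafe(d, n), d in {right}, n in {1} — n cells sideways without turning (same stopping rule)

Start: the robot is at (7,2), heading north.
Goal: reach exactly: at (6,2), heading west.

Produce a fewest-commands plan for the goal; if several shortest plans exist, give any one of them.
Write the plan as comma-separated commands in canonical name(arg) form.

turn(left), move(1)

t0: at (7,2), heading north
step 1 (turn(left)): at (7,2), heading west
step 2 (move(1)): at (6,2), heading west
nothing shorter than 2 reaches the goal.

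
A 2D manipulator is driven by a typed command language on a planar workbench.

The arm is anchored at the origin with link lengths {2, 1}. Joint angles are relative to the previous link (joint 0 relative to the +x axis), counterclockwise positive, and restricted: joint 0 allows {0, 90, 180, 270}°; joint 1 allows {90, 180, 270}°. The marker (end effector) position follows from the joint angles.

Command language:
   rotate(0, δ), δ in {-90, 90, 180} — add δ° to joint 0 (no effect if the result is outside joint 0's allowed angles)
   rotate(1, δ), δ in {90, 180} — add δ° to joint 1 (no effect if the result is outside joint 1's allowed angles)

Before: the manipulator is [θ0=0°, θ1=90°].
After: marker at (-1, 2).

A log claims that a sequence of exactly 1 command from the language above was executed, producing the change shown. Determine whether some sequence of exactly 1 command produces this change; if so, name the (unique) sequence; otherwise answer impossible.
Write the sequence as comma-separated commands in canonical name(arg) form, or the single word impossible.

from: [θ0=0°, θ1=90°]
t=1 rotate(0, 90) ⇒ [θ0=90°, θ1=90°]
no rival 1-sequence matches.

rotate(0, 90)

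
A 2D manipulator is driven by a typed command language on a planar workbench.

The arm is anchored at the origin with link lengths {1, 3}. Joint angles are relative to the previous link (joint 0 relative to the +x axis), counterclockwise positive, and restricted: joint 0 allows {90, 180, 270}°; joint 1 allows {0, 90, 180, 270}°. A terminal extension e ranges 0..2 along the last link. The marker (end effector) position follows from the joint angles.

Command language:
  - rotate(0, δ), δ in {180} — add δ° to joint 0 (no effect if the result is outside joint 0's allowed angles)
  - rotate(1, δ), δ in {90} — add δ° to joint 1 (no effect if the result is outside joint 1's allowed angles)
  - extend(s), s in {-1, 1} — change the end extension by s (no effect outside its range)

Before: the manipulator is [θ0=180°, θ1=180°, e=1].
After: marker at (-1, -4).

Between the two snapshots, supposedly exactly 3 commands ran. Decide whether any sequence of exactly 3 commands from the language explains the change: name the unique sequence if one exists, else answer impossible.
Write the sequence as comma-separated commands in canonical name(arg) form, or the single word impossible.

rotate(1, 90), rotate(1, 90), rotate(1, 90)

from: [θ0=180°, θ1=180°, e=1]
t=1 rotate(1, 90) ⇒ [θ0=180°, θ1=270°, e=1]
t=2 rotate(1, 90) ⇒ [θ0=180°, θ1=0°, e=1]
t=3 rotate(1, 90) ⇒ [θ0=180°, θ1=90°, e=1]
all 64 alternatives checked — unique.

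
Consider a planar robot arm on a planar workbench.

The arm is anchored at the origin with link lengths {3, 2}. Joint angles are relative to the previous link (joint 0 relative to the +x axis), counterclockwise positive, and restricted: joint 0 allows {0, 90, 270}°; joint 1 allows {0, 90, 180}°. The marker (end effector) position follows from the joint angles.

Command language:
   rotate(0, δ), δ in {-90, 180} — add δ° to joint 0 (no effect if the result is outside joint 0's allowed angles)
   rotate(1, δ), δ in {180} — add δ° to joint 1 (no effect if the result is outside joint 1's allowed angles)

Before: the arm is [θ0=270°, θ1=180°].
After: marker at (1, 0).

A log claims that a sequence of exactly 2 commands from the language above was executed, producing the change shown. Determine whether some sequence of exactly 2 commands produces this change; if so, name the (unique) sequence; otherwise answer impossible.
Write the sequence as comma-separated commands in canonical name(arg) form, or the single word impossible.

rotate(0, 180), rotate(0, -90)

key: running rotate(0, -90) before rotate(0, 180) would end elsewhere — order is forced
from: [θ0=270°, θ1=180°]
t=1 rotate(0, 180) ⇒ [θ0=90°, θ1=180°]
t=2 rotate(0, -90) ⇒ [θ0=0°, θ1=180°]
no other 2-command option fits: unique.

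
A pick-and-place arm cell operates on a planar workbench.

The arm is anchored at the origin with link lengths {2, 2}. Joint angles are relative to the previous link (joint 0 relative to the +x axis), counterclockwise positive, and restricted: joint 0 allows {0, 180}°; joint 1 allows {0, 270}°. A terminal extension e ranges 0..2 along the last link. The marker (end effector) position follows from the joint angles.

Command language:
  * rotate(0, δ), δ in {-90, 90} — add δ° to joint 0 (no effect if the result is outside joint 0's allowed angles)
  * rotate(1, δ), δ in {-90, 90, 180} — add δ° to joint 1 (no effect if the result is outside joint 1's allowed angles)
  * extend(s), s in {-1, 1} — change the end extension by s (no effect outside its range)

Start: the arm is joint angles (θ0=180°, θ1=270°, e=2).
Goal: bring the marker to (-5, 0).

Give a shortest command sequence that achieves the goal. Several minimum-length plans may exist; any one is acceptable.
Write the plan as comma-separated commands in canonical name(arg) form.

rotate(1, 90), extend(-1)

from: joint angles (θ0=180°, θ1=270°, e=2)
1. rotate(1, 90) → joint angles (θ0=180°, θ1=0°, e=2)
2. extend(-1) → joint angles (θ0=180°, θ1=0°, e=1)
nothing shorter than 2 reaches the goal.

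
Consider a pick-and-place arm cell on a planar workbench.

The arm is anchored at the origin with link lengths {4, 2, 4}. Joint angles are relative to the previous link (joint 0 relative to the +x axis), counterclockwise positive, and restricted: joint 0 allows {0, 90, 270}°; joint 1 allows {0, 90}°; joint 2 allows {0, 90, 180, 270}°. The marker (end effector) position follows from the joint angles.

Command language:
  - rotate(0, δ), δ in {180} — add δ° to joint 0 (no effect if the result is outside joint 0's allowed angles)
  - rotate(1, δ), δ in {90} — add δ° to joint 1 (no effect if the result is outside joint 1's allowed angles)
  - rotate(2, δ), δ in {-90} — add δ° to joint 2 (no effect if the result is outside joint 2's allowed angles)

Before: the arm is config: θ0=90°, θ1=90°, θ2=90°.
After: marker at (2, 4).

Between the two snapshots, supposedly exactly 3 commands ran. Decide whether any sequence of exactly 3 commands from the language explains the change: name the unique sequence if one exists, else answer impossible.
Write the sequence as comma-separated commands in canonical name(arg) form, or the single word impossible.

rotate(2, -90), rotate(2, -90), rotate(2, -90)

initial: config: θ0=90°, θ1=90°, θ2=90°
[1] after rotate(2, -90): config: θ0=90°, θ1=90°, θ2=0°
[2] after rotate(2, -90): config: θ0=90°, θ1=90°, θ2=270°
[3] after rotate(2, -90): config: θ0=90°, θ1=90°, θ2=180°
no rival 3-sequence matches.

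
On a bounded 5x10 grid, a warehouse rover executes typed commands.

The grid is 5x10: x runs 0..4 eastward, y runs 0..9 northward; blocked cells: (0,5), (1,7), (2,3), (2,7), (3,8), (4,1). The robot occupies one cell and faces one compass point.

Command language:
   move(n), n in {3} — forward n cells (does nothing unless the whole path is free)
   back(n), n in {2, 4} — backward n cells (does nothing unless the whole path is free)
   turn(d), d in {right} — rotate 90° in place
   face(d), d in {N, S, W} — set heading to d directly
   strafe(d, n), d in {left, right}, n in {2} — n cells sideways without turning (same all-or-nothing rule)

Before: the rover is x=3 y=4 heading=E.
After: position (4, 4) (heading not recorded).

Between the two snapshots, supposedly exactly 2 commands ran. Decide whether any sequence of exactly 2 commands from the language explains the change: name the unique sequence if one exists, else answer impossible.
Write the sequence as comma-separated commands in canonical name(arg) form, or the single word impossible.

back(2), move(3)

key: running move(3) before back(2) would end elsewhere — order is forced
initial: x=3 y=4 heading=E
[1] after back(2): x=1 y=4 heading=E
[2] after move(3): x=4 y=4 heading=E
uniquely the one of 81 2-step routes that fits.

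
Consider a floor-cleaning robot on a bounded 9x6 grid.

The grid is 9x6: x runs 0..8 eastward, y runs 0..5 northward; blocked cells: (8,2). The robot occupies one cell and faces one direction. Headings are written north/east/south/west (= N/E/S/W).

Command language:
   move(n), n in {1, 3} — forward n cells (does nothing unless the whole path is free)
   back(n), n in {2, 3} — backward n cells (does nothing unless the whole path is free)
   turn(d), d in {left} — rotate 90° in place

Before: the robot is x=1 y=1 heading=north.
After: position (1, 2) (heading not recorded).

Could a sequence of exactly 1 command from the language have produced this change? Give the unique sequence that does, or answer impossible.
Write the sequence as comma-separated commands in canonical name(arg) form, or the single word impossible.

move(1)

t0: x=1 y=1 heading=north
[1] after move(1): x=1 y=2 heading=north
no other 1-command option fits: unique.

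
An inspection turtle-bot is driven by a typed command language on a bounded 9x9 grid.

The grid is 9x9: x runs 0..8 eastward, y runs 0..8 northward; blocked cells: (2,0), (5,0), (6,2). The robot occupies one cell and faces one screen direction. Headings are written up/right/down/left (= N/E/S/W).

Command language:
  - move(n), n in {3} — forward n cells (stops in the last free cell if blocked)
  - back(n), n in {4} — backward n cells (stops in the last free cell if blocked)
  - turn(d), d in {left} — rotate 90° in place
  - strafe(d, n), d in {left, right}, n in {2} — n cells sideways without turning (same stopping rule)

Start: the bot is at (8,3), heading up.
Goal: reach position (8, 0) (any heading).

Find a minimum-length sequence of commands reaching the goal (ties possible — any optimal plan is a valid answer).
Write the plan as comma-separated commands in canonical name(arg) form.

t0: at (8,3), heading up
t=1 back(4) ⇒ at (8,0), heading up
minimal: 1 command(s), checked below 1.

back(4)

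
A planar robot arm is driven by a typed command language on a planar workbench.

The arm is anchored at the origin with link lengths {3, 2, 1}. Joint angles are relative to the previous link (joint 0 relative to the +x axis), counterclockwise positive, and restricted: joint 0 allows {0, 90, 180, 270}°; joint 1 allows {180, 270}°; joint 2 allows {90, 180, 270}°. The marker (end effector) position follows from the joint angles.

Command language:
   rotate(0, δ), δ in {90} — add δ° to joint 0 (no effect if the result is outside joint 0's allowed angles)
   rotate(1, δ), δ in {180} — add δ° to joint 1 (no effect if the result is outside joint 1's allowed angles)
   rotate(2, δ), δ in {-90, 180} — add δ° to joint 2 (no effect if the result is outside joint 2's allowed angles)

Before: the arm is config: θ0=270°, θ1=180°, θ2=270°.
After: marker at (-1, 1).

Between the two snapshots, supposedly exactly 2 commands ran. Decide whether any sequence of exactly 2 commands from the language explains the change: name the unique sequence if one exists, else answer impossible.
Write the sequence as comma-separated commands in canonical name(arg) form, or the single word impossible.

begin: config: θ0=270°, θ1=180°, θ2=270°
[1] after rotate(0, 90): config: θ0=0°, θ1=180°, θ2=270°
[2] after rotate(0, 90): config: θ0=90°, θ1=180°, θ2=270°
no other 2-command option fits: unique.

rotate(0, 90), rotate(0, 90)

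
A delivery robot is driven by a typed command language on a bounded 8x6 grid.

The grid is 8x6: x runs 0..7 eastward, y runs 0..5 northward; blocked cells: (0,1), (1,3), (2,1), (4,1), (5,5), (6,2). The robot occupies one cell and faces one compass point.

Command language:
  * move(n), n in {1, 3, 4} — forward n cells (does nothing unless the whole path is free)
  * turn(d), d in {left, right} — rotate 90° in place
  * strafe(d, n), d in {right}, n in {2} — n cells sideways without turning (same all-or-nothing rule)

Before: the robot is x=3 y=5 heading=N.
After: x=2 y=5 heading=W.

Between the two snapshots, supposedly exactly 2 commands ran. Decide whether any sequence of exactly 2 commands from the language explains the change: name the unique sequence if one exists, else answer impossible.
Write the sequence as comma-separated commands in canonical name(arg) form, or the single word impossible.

turn(left), move(1)

key: position moved to (2,5) AND the heading swung to W — translation plus rotation needed
start: x=3 y=5 heading=N
1. turn(left) → x=3 y=5 heading=W
2. move(1) → x=2 y=5 heading=W
no other 2-command option fits: unique.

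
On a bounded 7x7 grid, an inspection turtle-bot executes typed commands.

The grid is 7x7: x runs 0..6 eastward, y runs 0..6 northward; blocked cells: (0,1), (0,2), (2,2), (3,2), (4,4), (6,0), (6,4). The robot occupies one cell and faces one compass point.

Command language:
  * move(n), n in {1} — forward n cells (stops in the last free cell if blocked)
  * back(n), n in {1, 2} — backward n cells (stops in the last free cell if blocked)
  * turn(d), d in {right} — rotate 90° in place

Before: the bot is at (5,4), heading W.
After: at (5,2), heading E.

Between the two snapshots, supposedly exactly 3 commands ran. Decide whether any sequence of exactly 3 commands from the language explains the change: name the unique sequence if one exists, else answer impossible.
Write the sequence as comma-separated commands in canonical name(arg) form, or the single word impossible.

key: cell and facing (now E) both changed — the 3 commands mix motion and turning
begin: at (5,4), heading W
t=1 turn(right) ⇒ at (5,4), heading N
t=2 back(2) ⇒ at (5,2), heading N
t=3 turn(right) ⇒ at (5,2), heading E
all 64 alternatives checked — unique.

turn(right), back(2), turn(right)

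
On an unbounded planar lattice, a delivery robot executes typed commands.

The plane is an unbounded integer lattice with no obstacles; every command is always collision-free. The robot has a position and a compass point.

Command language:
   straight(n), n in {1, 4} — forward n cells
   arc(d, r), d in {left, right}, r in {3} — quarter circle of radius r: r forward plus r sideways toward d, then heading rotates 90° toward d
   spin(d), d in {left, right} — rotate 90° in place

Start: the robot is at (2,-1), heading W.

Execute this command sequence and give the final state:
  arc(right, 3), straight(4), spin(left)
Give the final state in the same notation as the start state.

at (-1,6), heading W

t0: at (2,-1), heading W
t=1 arc(right, 3) ⇒ at (-1,2), heading N
t=2 straight(4) ⇒ at (-1,6), heading N
t=3 spin(left) ⇒ at (-1,6), heading W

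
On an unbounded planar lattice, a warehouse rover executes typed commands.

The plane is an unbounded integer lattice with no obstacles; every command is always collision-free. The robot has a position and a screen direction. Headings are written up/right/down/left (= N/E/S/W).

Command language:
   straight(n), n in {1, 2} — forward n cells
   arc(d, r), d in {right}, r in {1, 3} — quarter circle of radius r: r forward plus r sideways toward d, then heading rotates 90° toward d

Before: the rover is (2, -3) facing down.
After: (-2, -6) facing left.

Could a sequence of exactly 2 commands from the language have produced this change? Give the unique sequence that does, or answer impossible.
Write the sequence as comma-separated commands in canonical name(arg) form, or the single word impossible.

arc(right, 3), straight(1)

key: running straight(1) before arc(right, 3) would end elsewhere — order is forced
from: (2, -3) facing down
1. arc(right, 3) → (-1, -6) facing left
2. straight(1) → (-2, -6) facing left
all 16 alternatives checked — unique.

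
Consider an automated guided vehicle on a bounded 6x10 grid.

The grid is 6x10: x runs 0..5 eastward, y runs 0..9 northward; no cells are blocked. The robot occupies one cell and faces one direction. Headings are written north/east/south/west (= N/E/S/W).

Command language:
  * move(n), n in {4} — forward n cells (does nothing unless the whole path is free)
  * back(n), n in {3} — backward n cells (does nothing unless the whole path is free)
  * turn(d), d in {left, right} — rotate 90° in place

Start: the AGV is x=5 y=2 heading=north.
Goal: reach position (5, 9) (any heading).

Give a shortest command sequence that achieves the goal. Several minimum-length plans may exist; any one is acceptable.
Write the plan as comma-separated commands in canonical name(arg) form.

from: x=5 y=2 heading=north
1. move(4) → x=5 y=6 heading=north
2. turn(right) → x=5 y=6 heading=east
3. turn(right) → x=5 y=6 heading=south
4. back(3) → x=5 y=9 heading=south
no 3-step plan works, so 4 is optimal.

move(4), turn(right), turn(right), back(3)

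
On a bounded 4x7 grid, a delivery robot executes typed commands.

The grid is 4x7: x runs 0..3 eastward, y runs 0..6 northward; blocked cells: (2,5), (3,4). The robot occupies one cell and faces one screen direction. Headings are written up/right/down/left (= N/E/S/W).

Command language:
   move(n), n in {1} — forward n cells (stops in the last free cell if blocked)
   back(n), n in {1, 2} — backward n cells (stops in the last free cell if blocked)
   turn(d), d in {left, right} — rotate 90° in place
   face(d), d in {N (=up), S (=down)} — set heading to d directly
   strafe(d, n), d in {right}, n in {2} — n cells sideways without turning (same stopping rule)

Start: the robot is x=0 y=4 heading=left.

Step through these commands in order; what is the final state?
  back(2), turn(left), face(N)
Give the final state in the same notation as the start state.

initial: x=0 y=4 heading=left
t=1 back(2) ⇒ x=2 y=4 heading=left
t=2 turn(left) ⇒ x=2 y=4 heading=down
t=3 face(N) ⇒ x=2 y=4 heading=up

x=2 y=4 heading=up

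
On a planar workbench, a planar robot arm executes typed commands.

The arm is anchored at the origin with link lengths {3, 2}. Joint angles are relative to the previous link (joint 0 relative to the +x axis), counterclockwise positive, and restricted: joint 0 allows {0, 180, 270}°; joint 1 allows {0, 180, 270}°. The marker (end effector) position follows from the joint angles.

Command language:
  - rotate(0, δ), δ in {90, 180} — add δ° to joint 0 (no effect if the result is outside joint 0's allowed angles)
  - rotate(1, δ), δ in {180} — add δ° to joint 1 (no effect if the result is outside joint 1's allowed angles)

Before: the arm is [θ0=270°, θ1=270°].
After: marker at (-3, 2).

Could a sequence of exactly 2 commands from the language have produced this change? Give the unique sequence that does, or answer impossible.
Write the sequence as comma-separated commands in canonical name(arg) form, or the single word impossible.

rotate(0, 90), rotate(0, 180)

key: order matters: swapping rotate(0, 90) and rotate(0, 180) lands elsewhere
t0: [θ0=270°, θ1=270°]
1. rotate(0, 90) → [θ0=0°, θ1=270°]
2. rotate(0, 180) → [θ0=180°, θ1=270°]
uniquely the one of 9 2-step routes that fits.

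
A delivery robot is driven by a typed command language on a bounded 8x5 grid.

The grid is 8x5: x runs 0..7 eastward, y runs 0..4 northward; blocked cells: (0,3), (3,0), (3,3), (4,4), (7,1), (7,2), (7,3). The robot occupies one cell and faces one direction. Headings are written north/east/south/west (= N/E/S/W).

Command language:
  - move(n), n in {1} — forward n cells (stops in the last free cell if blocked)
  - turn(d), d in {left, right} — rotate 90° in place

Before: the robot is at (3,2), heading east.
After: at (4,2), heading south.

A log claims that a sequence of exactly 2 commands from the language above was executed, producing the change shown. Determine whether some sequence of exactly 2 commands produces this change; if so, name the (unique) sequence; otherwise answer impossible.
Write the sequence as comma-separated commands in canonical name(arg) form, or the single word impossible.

key: position moved to (4,2) AND the heading swung to S — translation plus rotation needed
start: at (3,2), heading east
[1] after move(1): at (4,2), heading east
[2] after turn(right): at (4,2), heading south
all 9 alternatives checked — unique.

move(1), turn(right)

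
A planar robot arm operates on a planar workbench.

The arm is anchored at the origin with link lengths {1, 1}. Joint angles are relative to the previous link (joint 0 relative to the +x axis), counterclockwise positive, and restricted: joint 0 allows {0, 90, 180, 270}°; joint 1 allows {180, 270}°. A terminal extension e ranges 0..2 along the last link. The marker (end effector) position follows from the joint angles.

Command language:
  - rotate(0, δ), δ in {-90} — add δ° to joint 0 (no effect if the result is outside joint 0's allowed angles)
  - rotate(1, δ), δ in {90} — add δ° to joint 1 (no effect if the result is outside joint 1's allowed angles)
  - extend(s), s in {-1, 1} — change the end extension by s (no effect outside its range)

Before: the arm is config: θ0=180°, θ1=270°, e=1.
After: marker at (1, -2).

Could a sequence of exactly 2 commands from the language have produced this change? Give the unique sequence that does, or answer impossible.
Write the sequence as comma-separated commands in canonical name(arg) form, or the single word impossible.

rotate(0, -90), rotate(0, -90)

begin: config: θ0=180°, θ1=270°, e=1
1. rotate(0, -90) → config: θ0=90°, θ1=270°, e=1
2. rotate(0, -90) → config: θ0=0°, θ1=270°, e=1
uniquely the one of 16 2-step routes that fits.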